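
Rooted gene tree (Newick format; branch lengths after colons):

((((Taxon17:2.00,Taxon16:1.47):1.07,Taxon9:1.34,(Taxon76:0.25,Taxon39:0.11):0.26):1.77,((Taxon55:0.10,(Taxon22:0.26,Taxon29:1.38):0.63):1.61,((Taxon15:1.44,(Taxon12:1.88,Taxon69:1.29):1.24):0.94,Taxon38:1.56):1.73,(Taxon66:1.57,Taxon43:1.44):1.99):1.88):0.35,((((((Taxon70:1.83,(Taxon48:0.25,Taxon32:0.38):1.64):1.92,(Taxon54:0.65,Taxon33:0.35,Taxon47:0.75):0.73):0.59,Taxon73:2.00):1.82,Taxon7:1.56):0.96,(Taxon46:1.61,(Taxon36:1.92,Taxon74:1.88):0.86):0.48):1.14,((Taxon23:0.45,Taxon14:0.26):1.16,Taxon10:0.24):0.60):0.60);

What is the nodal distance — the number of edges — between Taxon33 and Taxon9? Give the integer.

10

The MRCA of Taxon33 and Taxon9 is the root of the tree.
From Taxon33 up to that node: 7 branches. From Taxon9 up to the same node: 3 branches. Total: 7 + 3 = 10.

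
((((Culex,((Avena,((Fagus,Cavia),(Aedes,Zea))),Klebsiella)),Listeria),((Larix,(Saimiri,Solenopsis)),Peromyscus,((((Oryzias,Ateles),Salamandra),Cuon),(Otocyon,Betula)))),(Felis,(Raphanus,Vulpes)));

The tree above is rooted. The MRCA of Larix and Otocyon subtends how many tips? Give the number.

10

The MRCA of Larix and Otocyon is the node subtending ((Larix,(Saimiri,Solenopsis)),Peromyscus,((((Oryzias,Ateles),Salamandra),Cuon),(Otocyon,Betula))).
That clade contains 10 terminal taxa: Ateles, Betula, Cuon, Larix, Oryzias, Otocyon, Peromyscus, Saimiri, Salamandra, Solenopsis.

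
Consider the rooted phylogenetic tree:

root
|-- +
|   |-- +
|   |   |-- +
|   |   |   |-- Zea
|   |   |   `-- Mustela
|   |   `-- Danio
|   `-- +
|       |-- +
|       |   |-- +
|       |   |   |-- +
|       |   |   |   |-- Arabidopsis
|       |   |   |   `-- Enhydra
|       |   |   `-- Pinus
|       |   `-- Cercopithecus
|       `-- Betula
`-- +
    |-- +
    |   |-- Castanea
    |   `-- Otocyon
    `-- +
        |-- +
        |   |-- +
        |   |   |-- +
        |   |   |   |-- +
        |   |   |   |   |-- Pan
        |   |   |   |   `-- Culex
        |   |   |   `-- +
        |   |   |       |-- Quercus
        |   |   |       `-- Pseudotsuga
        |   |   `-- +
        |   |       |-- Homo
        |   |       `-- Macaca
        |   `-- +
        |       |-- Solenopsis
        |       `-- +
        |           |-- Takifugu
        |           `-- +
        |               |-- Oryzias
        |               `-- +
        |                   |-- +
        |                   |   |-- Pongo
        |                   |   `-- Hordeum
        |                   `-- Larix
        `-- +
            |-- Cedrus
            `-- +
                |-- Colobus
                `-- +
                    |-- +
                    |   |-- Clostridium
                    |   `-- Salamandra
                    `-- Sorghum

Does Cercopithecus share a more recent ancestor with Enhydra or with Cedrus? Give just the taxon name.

The MRCA of Cercopithecus and Enhydra subtends (((Arabidopsis,Enhydra),Pinus),Cercopithecus) (4 taxa).
The MRCA of Cercopithecus and Cedrus is the root, subtending the entire tree (27 taxa).
The first is nested inside the second, so Cercopithecus shares a more recent common ancestor with Enhydra.

Enhydra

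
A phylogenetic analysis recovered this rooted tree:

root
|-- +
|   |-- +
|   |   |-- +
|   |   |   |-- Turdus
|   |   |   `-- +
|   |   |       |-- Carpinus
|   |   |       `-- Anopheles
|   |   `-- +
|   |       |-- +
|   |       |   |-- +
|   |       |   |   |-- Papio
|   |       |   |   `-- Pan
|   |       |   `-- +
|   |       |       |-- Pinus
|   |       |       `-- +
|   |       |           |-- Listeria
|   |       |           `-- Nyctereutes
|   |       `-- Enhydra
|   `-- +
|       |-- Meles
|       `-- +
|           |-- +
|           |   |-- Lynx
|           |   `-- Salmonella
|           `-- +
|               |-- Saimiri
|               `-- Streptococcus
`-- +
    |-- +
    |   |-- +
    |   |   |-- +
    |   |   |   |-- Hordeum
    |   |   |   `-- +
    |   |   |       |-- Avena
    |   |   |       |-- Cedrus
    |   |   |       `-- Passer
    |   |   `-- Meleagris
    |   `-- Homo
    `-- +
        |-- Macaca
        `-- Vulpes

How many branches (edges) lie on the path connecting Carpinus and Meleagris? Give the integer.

9

The MRCA of Carpinus and Meleagris is the root of the tree.
From Carpinus up to that node: 5 branches. From Meleagris up to the same node: 4 branches. Total: 5 + 4 = 9.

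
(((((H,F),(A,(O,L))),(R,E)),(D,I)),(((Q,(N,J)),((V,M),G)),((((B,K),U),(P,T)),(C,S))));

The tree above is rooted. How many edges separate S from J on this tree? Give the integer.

The MRCA of S and J is the node subtending (((Q,(N,J)),((V,M),G)),((((B,K),U),(P,T)),(C,S))).
From S up to that node: 3 branches. From J up to the same node: 4 branches. Total: 3 + 4 = 7.

7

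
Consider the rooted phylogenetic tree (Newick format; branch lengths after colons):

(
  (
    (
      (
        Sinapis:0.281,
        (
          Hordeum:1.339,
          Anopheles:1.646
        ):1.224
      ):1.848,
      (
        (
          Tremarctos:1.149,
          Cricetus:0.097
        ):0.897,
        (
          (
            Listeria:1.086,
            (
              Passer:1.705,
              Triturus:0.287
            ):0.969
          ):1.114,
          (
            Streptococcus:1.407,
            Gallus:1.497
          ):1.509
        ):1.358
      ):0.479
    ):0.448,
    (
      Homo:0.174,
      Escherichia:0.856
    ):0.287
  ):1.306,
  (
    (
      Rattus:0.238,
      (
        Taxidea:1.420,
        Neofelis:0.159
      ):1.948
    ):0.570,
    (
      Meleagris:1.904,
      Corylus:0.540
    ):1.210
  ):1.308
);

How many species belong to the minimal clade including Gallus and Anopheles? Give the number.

10

The MRCA of Gallus and Anopheles is the node subtending ((Sinapis,(Hordeum,Anopheles)),((Tremarctos,Cricetus),((Listeria,(Passer,Triturus)),(Streptococcus,Gallus)))).
That clade contains 10 terminal taxa: Anopheles, Cricetus, Gallus, Hordeum, Listeria, Passer, Sinapis, Streptococcus, Tremarctos, Triturus.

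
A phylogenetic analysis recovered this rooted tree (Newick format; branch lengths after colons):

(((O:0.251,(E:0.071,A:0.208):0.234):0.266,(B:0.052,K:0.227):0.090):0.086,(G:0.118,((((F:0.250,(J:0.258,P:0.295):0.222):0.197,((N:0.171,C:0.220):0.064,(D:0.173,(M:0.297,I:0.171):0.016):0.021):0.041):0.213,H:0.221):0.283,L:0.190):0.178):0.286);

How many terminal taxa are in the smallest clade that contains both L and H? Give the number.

The MRCA of L and H is the node subtending ((((F,(J,P)),((N,C),(D,(M,I)))),H),L).
That clade contains 10 terminal taxa: C, D, F, H, I, J, L, M, N, P.

10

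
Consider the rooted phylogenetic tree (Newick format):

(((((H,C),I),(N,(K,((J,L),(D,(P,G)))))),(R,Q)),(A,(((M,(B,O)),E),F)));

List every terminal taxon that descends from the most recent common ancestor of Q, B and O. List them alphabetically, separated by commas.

A, B, C, D, E, F, G, H, I, J, K, L, M, N, O, P, Q, R

Tracing Q: it sits inside (R,Q).
Tracing B: it sits inside (B,O).
Tracing O: it sits inside (B,O).
The smallest clade enclosing all 3 is the whole tree (their MRCA is the root), so the answer is all 18 tips in alphabetical order.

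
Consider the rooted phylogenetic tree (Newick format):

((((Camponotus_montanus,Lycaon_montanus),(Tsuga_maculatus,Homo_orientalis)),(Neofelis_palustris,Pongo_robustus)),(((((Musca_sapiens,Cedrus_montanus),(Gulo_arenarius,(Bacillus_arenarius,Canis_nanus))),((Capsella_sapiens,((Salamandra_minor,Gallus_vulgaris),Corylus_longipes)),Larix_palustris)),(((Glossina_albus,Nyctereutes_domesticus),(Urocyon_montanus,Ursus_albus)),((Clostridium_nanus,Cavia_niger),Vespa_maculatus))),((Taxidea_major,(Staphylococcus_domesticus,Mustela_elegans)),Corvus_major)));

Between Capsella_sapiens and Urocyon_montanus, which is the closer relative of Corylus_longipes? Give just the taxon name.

Capsella_sapiens

The MRCA of Corylus_longipes and Capsella_sapiens subtends (Capsella_sapiens,((Salamandra_minor,Gallus_vulgaris),Corylus_longipes)) (4 taxa).
The MRCA of Corylus_longipes and Urocyon_montanus subtends ((((Musca_sapiens,Cedrus_montanus),(Gulo_arenarius,(Bacillus_arenarius,Canis_nanus))),((Capsella_sapiens,((Salamandra_minor,Gallus_vulgaris),Corylus_longipes)),Larix_palustris)),(((Glossina_albus,Nyctereutes_domesticus),(Urocyon_montanus,Ursus_albus)),((Clostridium_nanus,Cavia_niger),Vespa_maculatus))) (17 taxa).
The first is nested inside the second, so Corylus_longipes shares a more recent common ancestor with Capsella_sapiens.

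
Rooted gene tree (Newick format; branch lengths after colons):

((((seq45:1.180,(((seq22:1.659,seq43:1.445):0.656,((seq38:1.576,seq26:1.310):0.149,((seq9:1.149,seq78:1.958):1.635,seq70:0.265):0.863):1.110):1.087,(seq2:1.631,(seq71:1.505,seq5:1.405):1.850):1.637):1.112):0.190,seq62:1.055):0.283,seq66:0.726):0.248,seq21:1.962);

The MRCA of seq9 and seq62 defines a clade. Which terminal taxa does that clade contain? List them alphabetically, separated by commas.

Tracing seq9: it sits inside (seq9,seq78).
Tracing seq62: it sits inside ((seq45,(((seq22,seq43),((seq38,seq26),((seq9,seq78),seq70))),(seq2,(seq71,seq5)))),seq62).
The smallest clade enclosing both is ((seq45,(((seq22,seq43),((seq38,seq26),((seq9,seq78),seq70))),(seq2,(seq71,seq5)))),seq62); the answer is its 12 terminal taxa in alphabetical order.

seq2, seq22, seq26, seq38, seq43, seq45, seq5, seq62, seq70, seq71, seq78, seq9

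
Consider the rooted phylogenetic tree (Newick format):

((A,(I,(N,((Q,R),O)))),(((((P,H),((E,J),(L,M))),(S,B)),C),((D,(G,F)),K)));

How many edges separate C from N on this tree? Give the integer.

7

The MRCA of C and N is the root of the tree.
From C up to that node: 3 branches. From N up to the same node: 4 branches. Total: 3 + 4 = 7.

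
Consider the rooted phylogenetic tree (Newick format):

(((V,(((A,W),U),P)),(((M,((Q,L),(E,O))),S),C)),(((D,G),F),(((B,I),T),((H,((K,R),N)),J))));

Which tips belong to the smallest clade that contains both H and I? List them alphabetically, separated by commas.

Tracing H: it sits inside (H,((K,R),N)).
Tracing I: it sits inside (B,I).
The smallest clade enclosing both is (((B,I),T),((H,((K,R),N)),J)); the answer is its 8 terminal taxa in alphabetical order.

B, H, I, J, K, N, R, T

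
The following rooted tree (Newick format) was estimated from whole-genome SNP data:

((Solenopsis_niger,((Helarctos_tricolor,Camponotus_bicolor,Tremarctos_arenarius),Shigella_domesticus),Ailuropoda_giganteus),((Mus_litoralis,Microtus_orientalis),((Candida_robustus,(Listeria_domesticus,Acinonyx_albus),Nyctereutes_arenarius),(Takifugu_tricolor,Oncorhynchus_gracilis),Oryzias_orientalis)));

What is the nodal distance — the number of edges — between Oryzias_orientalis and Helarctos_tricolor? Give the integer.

The MRCA of Oryzias_orientalis and Helarctos_tricolor is the root of the tree.
From Oryzias_orientalis up to that node: 3 branches. From Helarctos_tricolor up to the same node: 4 branches. Total: 3 + 4 = 7.

7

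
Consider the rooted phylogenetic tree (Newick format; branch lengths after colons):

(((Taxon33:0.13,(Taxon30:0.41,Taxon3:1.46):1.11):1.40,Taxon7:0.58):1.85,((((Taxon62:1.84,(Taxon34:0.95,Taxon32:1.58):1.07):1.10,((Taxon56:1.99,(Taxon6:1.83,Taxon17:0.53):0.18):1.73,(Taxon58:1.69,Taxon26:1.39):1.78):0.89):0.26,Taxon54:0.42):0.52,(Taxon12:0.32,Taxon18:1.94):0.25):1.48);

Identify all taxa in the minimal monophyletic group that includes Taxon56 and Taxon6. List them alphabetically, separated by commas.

Tracing Taxon56: it sits inside (Taxon56,(Taxon6,Taxon17)).
Tracing Taxon6: it sits inside (Taxon6,Taxon17).
The smallest clade enclosing both is (Taxon56,(Taxon6,Taxon17)); the answer is its 3 terminal taxa in alphabetical order.

Taxon17, Taxon56, Taxon6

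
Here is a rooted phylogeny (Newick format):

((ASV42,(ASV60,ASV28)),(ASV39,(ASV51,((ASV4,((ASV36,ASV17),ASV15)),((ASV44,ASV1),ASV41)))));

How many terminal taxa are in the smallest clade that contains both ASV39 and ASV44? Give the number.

The MRCA of ASV39 and ASV44 is the node subtending (ASV39,(ASV51,((ASV4,((ASV36,ASV17),ASV15)),((ASV44,ASV1),ASV41)))).
That clade contains 9 terminal taxa: ASV1, ASV15, ASV17, ASV36, ASV39, ASV4, ASV41, ASV44, ASV51.

9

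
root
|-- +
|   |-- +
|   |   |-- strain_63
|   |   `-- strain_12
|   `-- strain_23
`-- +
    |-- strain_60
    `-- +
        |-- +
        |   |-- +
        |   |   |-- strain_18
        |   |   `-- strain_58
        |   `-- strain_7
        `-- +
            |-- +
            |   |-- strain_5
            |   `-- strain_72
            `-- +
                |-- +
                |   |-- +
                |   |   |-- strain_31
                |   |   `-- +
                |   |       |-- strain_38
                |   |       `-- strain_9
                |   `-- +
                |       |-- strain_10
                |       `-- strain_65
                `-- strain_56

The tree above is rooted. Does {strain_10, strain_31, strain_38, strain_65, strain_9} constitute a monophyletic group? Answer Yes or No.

The most recent common ancestor of these taxa subtends ((strain_31,(strain_38,strain_9)),(strain_10,strain_65)).
That clade has exactly 5 tips — every listed taxon and nothing else — so the group is monophyletic.

Yes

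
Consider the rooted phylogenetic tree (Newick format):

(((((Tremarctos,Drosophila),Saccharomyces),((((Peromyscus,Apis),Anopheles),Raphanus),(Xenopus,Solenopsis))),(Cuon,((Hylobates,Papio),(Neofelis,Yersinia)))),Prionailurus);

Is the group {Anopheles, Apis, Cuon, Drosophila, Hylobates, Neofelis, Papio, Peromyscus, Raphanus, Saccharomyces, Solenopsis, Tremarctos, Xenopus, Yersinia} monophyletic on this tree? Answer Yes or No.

The most recent common ancestor of these taxa subtends ((((Tremarctos,Drosophila),Saccharomyces),((((Peromyscus,Apis),Anopheles),Raphanus),(Xenopus,Solenopsis))),(Cuon,((Hylobates,Papio),(Neofelis,Yersinia)))).
That clade has exactly 14 tips — every listed taxon and nothing else — so the group is monophyletic.

Yes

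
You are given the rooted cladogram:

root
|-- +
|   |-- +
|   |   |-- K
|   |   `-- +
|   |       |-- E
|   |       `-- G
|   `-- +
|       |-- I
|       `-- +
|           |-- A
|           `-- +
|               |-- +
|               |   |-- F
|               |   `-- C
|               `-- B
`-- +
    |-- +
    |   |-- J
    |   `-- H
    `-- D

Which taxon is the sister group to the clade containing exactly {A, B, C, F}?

The clade containing exactly {A, B, C, F} attaches to the tree at the node subtending (I,(A,((F,C),B))).
The other lineage descending from that same node — the sister group — is the single tip I.

I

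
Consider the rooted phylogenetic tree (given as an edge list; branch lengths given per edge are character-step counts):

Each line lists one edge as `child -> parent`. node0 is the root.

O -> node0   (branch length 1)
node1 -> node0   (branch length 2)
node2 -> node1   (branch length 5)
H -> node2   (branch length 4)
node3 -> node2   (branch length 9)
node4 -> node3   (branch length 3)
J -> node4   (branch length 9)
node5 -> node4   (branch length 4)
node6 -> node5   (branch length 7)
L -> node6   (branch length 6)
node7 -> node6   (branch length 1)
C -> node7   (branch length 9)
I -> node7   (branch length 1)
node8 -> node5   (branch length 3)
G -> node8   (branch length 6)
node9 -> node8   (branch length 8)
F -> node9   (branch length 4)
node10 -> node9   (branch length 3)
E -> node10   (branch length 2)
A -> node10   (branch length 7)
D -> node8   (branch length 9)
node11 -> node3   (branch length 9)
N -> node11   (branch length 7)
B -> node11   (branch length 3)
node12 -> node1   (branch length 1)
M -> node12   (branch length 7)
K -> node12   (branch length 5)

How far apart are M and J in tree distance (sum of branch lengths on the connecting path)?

The path runs M → … → MRCA → … → J; the MRCA is the node subtending ((H,((J,((L,(C,I)),(G,(F,(E,A)),D))),(N,B))),(M,K)).
Branch lengths along that path: 7 + 1 + 5 + 9 + 3 + 9 = 34.

34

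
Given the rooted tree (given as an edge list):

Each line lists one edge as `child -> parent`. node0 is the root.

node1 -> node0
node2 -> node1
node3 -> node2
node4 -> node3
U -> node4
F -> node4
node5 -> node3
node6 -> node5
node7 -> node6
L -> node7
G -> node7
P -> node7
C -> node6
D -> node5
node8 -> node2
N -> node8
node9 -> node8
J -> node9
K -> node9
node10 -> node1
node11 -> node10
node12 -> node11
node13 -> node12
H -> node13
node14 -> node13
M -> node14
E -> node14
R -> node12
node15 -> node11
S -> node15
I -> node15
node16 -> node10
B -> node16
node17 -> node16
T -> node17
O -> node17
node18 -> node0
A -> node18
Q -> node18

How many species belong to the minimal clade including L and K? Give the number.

The MRCA of L and K is the node subtending (((U,F),(((L,G,P),C),D)),(N,(J,K))).
That clade contains 10 terminal taxa: C, D, F, G, J, K, L, N, P, U.

10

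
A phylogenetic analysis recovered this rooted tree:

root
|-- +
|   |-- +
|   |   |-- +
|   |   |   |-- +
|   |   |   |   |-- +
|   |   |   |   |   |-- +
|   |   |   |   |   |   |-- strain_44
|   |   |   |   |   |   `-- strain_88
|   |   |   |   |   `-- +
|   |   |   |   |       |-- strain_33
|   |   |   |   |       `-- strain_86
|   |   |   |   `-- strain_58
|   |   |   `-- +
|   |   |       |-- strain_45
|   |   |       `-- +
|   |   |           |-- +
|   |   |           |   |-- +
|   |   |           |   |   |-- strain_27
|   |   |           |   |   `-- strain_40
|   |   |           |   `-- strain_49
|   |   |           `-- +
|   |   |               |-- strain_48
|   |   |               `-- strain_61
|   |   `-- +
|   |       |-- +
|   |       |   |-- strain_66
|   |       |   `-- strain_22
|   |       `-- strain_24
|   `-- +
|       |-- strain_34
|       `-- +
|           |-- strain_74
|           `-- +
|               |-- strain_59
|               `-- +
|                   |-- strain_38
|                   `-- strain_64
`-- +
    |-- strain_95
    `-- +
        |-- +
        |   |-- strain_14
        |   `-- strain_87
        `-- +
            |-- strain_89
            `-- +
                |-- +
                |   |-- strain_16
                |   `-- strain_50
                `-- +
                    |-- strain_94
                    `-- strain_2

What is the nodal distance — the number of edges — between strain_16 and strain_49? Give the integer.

13

The MRCA of strain_16 and strain_49 is the root of the tree.
From strain_16 up to that node: 6 branches. From strain_49 up to the same node: 7 branches. Total: 6 + 7 = 13.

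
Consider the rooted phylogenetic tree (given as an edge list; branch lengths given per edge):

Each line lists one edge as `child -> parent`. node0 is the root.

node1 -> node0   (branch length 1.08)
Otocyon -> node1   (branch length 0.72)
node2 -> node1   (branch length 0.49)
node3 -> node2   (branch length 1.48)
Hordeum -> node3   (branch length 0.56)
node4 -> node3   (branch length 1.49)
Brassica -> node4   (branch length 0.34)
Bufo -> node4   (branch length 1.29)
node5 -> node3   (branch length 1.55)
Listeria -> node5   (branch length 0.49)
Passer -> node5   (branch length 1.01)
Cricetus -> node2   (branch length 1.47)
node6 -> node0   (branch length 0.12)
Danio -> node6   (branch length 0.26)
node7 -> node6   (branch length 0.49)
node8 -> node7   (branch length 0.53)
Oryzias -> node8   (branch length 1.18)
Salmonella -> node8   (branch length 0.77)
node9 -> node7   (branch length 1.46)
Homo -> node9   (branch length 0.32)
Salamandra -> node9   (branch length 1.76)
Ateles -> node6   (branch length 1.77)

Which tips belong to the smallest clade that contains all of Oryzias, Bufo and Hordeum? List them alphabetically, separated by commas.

Ateles, Brassica, Bufo, Cricetus, Danio, Homo, Hordeum, Listeria, Oryzias, Otocyon, Passer, Salamandra, Salmonella

Tracing Oryzias: it sits inside (Oryzias,Salmonella).
Tracing Bufo: it sits inside (Brassica,Bufo).
Tracing Hordeum: it sits inside (Hordeum,(Brassica,Bufo),(Listeria,Passer)).
The smallest clade enclosing all 3 is the whole tree (their MRCA is the root), so the answer is all 13 tips in alphabetical order.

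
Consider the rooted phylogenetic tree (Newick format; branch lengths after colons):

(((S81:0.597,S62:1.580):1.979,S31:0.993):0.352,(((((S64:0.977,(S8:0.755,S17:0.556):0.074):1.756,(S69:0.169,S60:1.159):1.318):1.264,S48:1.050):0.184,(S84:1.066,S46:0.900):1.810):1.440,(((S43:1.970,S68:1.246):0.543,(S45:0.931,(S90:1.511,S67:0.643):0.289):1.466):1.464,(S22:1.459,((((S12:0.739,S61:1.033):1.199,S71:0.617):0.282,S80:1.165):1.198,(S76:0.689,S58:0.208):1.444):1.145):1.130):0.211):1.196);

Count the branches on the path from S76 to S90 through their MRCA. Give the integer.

8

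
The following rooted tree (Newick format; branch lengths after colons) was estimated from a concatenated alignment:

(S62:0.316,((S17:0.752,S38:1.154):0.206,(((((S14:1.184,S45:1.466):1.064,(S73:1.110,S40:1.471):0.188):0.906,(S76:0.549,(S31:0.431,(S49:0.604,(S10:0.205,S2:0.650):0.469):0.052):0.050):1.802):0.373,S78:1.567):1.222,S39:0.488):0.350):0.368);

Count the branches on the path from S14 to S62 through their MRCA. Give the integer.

8

The MRCA of S14 and S62 is the root of the tree.
From S14 up to that node: 7 branches. From S62 up to the same node: 1 branch. Total: 7 + 1 = 8.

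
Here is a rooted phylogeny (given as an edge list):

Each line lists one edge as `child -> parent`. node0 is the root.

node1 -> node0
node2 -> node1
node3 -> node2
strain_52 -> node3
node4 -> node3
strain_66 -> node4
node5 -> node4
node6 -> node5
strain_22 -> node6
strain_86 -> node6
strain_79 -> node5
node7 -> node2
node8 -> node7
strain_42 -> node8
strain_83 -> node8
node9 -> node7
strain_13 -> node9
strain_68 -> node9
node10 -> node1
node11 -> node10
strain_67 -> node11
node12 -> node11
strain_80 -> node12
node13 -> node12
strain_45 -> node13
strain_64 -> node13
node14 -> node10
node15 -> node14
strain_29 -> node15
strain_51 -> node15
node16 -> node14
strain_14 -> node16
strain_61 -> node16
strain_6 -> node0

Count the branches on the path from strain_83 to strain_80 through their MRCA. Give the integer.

8

The MRCA of strain_83 and strain_80 is the node subtending (((strain_52,(strain_66,((strain_22,strain_86),strain_79))),((strain_42,strain_83),(strain_13,strain_68))),((strain_67,(strain_80,(strain_45,strain_64))),((strain_29,strain_51),(strain_14,strain_61)))).
From strain_83 up to that node: 4 branches. From strain_80 up to the same node: 4 branches. Total: 4 + 4 = 8.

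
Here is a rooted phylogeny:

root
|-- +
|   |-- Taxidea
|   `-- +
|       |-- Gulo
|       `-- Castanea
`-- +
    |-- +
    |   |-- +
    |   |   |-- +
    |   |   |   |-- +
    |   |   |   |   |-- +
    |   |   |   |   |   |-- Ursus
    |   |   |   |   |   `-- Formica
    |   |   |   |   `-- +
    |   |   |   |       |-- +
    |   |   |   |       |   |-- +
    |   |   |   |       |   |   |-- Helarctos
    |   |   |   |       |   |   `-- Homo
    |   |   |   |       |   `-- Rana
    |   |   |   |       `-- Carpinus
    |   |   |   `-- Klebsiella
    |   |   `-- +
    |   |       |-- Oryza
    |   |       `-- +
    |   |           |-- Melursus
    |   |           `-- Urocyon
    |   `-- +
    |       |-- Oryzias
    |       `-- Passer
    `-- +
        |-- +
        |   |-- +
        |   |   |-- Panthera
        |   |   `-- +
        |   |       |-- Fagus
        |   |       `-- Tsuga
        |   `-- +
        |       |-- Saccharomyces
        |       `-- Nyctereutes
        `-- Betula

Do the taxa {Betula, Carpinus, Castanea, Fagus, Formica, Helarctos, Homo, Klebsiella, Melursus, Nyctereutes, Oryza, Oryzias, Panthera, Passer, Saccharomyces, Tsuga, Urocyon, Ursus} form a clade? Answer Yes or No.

No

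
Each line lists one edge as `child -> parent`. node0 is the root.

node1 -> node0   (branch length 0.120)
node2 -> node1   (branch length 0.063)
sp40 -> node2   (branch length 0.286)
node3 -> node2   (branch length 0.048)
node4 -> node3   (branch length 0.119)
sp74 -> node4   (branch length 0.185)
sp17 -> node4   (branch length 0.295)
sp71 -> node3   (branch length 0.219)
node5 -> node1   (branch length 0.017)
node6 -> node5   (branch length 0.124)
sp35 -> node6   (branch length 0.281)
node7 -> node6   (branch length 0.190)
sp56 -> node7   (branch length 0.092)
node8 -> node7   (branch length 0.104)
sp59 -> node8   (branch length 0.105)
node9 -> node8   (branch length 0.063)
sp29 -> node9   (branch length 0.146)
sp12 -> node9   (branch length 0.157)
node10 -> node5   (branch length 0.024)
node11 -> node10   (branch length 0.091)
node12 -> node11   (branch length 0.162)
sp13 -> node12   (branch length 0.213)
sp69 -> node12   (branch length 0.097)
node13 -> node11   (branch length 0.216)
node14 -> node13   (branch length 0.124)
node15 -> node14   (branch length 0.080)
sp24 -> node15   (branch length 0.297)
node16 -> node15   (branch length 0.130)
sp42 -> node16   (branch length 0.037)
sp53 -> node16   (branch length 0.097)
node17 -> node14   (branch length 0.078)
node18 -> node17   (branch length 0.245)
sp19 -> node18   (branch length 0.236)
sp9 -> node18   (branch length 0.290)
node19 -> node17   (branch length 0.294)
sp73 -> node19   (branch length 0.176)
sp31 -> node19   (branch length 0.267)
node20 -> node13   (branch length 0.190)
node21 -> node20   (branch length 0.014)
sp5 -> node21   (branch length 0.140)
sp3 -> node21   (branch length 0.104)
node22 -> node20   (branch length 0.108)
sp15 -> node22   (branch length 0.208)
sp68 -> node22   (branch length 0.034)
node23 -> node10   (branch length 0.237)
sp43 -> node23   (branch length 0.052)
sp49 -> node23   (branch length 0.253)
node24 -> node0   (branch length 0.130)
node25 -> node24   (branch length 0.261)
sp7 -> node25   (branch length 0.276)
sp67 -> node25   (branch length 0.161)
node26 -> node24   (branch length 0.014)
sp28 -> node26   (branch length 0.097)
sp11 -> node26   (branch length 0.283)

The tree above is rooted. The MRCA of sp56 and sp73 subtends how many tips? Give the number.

20

The MRCA of sp56 and sp73 is the node subtending ((sp35,(sp56,(sp59,(sp29,sp12)))),(((sp13,sp69),(((sp24,(sp42,sp53)),((sp19,sp9),(sp73,sp31))),((sp5,sp3),(sp15,sp68)))),(sp43,sp49))).
That clade contains 20 terminal taxa: sp12, sp13, sp15, sp19, sp24, sp29, sp3, sp31, sp35, sp42, sp43, sp49, sp5, sp53, sp56, sp59, sp68, sp69, sp73, sp9.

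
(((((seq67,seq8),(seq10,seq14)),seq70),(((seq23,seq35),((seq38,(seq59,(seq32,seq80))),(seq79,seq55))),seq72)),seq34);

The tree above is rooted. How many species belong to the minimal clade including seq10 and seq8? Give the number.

4

The MRCA of seq10 and seq8 is the node subtending ((seq67,seq8),(seq10,seq14)).
That clade contains 4 terminal taxa: seq10, seq14, seq67, seq8.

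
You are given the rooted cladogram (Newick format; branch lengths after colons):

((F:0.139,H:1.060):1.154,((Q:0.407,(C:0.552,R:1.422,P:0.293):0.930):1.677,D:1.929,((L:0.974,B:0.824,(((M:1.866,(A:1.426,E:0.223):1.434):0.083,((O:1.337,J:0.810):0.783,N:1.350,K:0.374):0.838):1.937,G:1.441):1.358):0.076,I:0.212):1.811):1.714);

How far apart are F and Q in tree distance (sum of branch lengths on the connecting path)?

5.091

The path runs F → … → MRCA → … → Q; the MRCA is the root of the tree.
Branch lengths along that path: 0.139 + 1.154 + 1.714 + 1.677 + 0.407 = 5.091.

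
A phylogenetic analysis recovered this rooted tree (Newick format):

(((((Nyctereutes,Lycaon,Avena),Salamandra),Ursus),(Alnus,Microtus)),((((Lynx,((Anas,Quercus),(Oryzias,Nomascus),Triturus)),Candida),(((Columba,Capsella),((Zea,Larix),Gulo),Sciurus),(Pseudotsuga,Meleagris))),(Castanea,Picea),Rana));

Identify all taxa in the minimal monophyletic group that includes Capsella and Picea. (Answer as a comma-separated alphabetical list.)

Anas, Candida, Capsella, Castanea, Columba, Gulo, Larix, Lynx, Meleagris, Nomascus, Oryzias, Picea, Pseudotsuga, Quercus, Rana, Sciurus, Triturus, Zea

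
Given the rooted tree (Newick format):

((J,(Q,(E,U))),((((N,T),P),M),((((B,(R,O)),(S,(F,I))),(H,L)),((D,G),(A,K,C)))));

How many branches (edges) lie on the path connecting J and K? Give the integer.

The MRCA of J and K is the root of the tree.
From J up to that node: 2 branches. From K up to the same node: 5 branches. Total: 2 + 5 = 7.

7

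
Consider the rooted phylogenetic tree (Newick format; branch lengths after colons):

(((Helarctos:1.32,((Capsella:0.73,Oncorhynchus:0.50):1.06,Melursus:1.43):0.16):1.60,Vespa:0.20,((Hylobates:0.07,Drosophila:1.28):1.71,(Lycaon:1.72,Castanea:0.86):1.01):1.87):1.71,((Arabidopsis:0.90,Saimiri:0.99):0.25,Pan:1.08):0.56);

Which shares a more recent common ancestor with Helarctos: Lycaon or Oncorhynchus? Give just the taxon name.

Oncorhynchus

The MRCA of Helarctos and Oncorhynchus subtends (Helarctos,((Capsella,Oncorhynchus),Melursus)) (4 taxa).
The MRCA of Helarctos and Lycaon subtends ((Helarctos,((Capsella,Oncorhynchus),Melursus)),Vespa,((Hylobates,Drosophila),(Lycaon,Castanea))) (9 taxa).
The first is nested inside the second, so Helarctos shares a more recent common ancestor with Oncorhynchus.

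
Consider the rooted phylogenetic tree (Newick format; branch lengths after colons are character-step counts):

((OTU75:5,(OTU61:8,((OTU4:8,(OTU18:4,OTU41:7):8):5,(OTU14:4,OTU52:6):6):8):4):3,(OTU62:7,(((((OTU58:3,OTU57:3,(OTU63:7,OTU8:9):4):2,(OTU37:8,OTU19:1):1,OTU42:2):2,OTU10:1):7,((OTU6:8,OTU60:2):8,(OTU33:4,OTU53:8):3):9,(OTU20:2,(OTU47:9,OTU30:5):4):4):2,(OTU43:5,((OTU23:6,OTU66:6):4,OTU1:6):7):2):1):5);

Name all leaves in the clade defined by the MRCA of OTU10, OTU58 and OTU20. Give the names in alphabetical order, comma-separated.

Tracing OTU10: it sits inside (((OTU58,OTU57,(OTU63,OTU8)),(OTU37,OTU19),OTU42),OTU10).
Tracing OTU58: it sits inside (OTU58,OTU57,(OTU63,OTU8)).
Tracing OTU20: it sits inside (OTU20,(OTU47,OTU30)).
The smallest clade enclosing all 3 is ((((OTU58,OTU57,(OTU63,OTU8)),(OTU37,OTU19),OTU42),OTU10),((OTU6,OTU60),(OTU33,OTU53)),(OTU20,(OTU47,OTU30))); the answer is its 15 terminal taxa in alphabetical order.

OTU10, OTU19, OTU20, OTU30, OTU33, OTU37, OTU42, OTU47, OTU53, OTU57, OTU58, OTU6, OTU60, OTU63, OTU8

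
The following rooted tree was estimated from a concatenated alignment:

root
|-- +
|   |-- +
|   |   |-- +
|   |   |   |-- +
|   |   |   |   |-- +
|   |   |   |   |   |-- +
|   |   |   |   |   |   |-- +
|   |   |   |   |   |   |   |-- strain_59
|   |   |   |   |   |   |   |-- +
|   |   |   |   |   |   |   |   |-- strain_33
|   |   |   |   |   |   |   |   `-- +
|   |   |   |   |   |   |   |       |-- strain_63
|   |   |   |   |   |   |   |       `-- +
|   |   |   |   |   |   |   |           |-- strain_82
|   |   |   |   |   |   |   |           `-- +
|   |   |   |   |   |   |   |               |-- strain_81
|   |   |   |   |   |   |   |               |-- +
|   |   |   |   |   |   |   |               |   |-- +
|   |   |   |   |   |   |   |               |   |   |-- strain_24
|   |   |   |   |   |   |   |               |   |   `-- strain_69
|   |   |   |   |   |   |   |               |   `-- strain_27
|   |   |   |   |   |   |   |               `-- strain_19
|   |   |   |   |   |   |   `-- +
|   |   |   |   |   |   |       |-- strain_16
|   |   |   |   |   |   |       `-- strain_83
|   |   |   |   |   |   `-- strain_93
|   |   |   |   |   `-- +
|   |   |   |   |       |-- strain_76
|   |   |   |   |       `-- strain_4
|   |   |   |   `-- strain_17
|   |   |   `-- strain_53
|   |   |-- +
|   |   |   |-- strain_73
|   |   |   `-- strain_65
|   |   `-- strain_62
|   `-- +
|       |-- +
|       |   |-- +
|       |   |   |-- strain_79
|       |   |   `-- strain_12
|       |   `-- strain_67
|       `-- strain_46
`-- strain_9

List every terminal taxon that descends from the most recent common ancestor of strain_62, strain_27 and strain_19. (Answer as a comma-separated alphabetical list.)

strain_16, strain_17, strain_19, strain_24, strain_27, strain_33, strain_4, strain_53, strain_59, strain_62, strain_63, strain_65, strain_69, strain_73, strain_76, strain_81, strain_82, strain_83, strain_93

Tracing strain_62: it sits inside ((((((strain_59,(strain_33,(strain_63,(strain_82,(strain_81,((strain_24,strain_69),strain_27),strain_19)))),(strain_16,strain_83)),strain_93),(strain_76,strain_4)),strain_17),strain_53),(strain_73,strain_65),strain_62).
Tracing strain_27: it sits inside ((strain_24,strain_69),strain_27).
Tracing strain_19: it sits inside (strain_81,((strain_24,strain_69),strain_27),strain_19).
The smallest clade enclosing all 3 is ((((((strain_59,(strain_33,(strain_63,(strain_82,(strain_81,((strain_24,strain_69),strain_27),strain_19)))),(strain_16,strain_83)),strain_93),(strain_76,strain_4)),strain_17),strain_53),(strain_73,strain_65),strain_62); the answer is its 19 terminal taxa in alphabetical order.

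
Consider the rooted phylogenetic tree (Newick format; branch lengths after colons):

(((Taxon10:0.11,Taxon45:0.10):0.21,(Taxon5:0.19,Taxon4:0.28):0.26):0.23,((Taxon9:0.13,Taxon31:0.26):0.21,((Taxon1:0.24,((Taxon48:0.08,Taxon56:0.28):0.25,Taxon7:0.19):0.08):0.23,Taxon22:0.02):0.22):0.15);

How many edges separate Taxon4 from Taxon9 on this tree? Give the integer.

6

The MRCA of Taxon4 and Taxon9 is the root of the tree.
From Taxon4 up to that node: 3 branches. From Taxon9 up to the same node: 3 branches. Total: 3 + 3 = 6.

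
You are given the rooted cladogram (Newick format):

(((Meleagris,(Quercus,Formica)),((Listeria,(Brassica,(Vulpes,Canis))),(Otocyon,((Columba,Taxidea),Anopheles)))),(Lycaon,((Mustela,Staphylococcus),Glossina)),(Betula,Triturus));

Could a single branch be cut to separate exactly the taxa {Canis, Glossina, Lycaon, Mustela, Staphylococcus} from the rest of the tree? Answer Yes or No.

The MRCA of the listed taxa is the root, so the smallest clade containing them is the whole tree.
That clade also contains Anopheles, Betula, Brassica, Columba, Formica, Listeria, Meleagris, Otocyon, Quercus, Taxidea, Triturus, Vulpes, which are not in the proposed group, so the group is not monophyletic.

No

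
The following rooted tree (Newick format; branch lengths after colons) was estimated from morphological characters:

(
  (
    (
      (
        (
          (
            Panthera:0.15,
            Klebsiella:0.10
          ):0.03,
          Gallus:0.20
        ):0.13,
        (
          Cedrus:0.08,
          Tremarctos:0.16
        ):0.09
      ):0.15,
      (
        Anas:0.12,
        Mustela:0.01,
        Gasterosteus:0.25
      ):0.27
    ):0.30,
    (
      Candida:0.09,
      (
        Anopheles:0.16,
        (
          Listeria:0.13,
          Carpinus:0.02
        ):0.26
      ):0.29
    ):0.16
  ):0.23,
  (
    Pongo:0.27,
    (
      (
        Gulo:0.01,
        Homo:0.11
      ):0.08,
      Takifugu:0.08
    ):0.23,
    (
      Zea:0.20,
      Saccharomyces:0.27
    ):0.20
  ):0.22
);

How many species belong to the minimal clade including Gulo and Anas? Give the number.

18

The MRCA of Gulo and Anas is the root, so the clade is the entire tree.
That clade contains 18 terminal taxa: Anas, Anopheles, Candida, Carpinus, Cedrus, Gallus, Gasterosteus, Gulo, Homo, Klebsiella, Listeria, Mustela, Panthera, Pongo, Saccharomyces, Takifugu, Tremarctos, Zea.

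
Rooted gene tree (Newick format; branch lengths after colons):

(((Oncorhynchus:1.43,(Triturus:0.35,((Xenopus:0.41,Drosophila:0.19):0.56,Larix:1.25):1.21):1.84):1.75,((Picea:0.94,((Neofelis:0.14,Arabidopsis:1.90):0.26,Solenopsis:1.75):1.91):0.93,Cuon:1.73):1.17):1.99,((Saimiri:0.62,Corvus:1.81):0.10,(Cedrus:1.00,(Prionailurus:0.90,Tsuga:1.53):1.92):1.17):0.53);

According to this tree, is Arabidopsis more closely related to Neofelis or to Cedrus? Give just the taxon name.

Neofelis

The MRCA of Arabidopsis and Neofelis subtends (Neofelis,Arabidopsis) (2 taxa).
The MRCA of Arabidopsis and Cedrus is the root, subtending the entire tree (15 taxa).
The first is nested inside the second, so Arabidopsis shares a more recent common ancestor with Neofelis.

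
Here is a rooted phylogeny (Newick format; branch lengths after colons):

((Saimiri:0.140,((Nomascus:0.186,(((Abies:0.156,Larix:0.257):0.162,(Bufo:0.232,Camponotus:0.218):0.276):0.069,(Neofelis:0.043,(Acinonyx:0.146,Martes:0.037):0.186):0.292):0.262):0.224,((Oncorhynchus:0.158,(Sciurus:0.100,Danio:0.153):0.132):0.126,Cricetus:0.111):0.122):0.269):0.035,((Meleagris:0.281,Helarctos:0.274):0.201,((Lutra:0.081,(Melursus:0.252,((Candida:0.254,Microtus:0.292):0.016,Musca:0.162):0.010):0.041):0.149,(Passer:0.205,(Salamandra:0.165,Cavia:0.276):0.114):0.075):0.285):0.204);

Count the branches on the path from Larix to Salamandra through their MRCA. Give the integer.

The MRCA of Larix and Salamandra is the root of the tree.
From Larix up to that node: 7 branches. From Salamandra up to the same node: 5 branches. Total: 7 + 5 = 12.

12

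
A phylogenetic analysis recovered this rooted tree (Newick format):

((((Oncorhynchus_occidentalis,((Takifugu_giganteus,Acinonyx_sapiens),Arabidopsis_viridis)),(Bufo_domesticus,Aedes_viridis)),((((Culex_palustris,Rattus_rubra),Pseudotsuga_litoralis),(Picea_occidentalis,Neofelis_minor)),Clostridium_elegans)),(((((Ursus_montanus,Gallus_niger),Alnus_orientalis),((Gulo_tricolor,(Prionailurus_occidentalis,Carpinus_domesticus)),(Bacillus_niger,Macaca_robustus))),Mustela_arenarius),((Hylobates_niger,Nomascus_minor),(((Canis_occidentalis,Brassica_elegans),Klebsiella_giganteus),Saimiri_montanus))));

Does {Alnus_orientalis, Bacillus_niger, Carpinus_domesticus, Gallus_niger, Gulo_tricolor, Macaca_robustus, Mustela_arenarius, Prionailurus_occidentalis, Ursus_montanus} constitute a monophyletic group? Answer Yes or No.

Yes

The most recent common ancestor of these taxa subtends ((((Ursus_montanus,Gallus_niger),Alnus_orientalis),((Gulo_tricolor,(Prionailurus_occidentalis,Carpinus_domesticus)),(Bacillus_niger,Macaca_robustus))),Mustela_arenarius).
That clade has exactly 9 tips — every listed taxon and nothing else — so the group is monophyletic.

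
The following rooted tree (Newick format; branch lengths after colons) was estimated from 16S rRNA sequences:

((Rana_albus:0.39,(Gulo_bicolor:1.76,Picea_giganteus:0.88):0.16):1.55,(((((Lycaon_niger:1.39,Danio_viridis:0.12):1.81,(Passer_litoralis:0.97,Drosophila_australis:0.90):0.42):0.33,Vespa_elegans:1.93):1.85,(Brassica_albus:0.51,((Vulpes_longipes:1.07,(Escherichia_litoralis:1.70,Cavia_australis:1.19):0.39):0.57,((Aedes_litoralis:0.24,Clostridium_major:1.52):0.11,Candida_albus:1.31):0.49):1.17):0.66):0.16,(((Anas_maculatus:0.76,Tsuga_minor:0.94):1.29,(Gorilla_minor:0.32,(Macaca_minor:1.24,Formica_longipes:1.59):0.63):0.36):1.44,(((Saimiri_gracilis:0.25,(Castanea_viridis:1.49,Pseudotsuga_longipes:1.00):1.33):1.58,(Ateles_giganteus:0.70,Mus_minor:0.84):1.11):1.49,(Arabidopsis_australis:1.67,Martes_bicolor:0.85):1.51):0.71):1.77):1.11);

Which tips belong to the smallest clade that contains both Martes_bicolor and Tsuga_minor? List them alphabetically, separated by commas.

Tracing Martes_bicolor: it sits inside (Arabidopsis_australis,Martes_bicolor).
Tracing Tsuga_minor: it sits inside (Anas_maculatus,Tsuga_minor).
The smallest clade enclosing both is (((Anas_maculatus,Tsuga_minor),(Gorilla_minor,(Macaca_minor,Formica_longipes))),(((Saimiri_gracilis,(Castanea_viridis,Pseudotsuga_longipes)),(Ateles_giganteus,Mus_minor)),(Arabidopsis_australis,Martes_bicolor))); the answer is its 12 terminal taxa in alphabetical order.

Anas_maculatus, Arabidopsis_australis, Ateles_giganteus, Castanea_viridis, Formica_longipes, Gorilla_minor, Macaca_minor, Martes_bicolor, Mus_minor, Pseudotsuga_longipes, Saimiri_gracilis, Tsuga_minor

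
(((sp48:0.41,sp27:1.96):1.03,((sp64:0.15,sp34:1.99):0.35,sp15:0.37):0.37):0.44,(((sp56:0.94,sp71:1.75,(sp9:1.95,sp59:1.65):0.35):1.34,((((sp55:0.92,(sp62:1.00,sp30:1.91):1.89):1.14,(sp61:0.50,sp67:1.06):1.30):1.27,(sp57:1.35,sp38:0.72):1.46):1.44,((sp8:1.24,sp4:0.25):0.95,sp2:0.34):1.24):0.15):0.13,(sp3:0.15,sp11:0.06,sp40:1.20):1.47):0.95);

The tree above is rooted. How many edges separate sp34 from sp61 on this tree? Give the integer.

11

The MRCA of sp34 and sp61 is the root of the tree.
From sp34 up to that node: 4 branches. From sp61 up to the same node: 7 branches. Total: 4 + 7 = 11.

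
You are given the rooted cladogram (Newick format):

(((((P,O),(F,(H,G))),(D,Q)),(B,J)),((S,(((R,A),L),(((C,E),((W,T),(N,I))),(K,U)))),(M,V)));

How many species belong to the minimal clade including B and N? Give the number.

23

The MRCA of B and N is the root, so the clade is the entire tree.
That clade contains 23 terminal taxa: A, B, C, D, E, F, G, H, I, J, K, L, M, N, O, P, Q, R, S, T, U, V, W.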